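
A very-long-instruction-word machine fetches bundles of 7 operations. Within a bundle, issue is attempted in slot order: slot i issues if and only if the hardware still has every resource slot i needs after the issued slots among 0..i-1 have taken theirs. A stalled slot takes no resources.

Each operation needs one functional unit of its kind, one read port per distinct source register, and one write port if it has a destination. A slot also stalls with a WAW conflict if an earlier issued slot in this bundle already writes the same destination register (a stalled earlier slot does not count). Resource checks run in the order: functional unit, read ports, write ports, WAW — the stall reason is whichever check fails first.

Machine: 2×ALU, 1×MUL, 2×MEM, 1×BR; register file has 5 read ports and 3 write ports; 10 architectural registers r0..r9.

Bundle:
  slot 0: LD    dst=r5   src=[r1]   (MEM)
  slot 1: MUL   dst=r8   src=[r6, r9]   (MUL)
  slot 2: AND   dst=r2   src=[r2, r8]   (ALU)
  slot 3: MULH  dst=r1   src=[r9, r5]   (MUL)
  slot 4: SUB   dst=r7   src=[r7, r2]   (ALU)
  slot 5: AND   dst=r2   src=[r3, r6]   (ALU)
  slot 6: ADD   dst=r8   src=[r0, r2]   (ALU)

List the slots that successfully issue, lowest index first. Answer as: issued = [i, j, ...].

  0. MEM→r5 ⇒ go  {2A/1Mu/1Ld/1B | 4r 2w}
  1. MUL→r8 ⇒ go  {2A/0Mu/1Ld/1B | 2r 1w}
  2. ALU→r2 ⇒ go  {1A/0Mu/1Ld/1B | 0r 0w}
  3. MUL→r1 ⇒ no(FU)  {1A/0Mu/1Ld/1B | 0r 0w}
  4. ALU→r7 ⇒ no(RD_PORT)  {1A/0Mu/1Ld/1B | 0r 0w}
  5. ALU→r2 ⇒ no(RD_PORT)  {1A/0Mu/1Ld/1B | 0r 0w}
  6. ALU→r8 ⇒ no(RD_PORT)  {1A/0Mu/1Ld/1B | 0r 0w}

issued = [0, 1, 2]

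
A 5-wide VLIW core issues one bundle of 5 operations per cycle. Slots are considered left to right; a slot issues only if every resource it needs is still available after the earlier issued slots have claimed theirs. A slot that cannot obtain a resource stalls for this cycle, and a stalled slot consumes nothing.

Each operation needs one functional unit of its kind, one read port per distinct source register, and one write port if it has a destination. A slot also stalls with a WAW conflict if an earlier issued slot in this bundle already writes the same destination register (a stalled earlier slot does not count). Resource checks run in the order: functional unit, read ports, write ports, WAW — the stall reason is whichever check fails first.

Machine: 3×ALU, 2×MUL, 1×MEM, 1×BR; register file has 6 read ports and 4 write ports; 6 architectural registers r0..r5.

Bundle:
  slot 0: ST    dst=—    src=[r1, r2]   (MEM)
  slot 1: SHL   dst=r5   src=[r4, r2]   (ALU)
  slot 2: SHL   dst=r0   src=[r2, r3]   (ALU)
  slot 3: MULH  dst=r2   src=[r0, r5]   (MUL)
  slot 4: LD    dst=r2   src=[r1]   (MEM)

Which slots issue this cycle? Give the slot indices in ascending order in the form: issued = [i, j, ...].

issued = [0, 1, 2]

(0) want 1×MEM +2rd +0wr — yes → AL3|MU2|ME0|BR1|rd4|wr4
(1) want 1×ALU +2rd +1wr — yes → AL2|MU2|ME0|BR1|rd2|wr3
(2) want 1×ALU +2rd +1wr — yes → AL1|MU2|ME0|BR1|rd0|wr2
(3) want 1×MUL +2rd +1wr — RD_PORT → AL1|MU2|ME0|BR1|rd0|wr2
(4) want 1×MEM +1rd +1wr — FU → AL1|MU2|ME0|BR1|rd0|wr2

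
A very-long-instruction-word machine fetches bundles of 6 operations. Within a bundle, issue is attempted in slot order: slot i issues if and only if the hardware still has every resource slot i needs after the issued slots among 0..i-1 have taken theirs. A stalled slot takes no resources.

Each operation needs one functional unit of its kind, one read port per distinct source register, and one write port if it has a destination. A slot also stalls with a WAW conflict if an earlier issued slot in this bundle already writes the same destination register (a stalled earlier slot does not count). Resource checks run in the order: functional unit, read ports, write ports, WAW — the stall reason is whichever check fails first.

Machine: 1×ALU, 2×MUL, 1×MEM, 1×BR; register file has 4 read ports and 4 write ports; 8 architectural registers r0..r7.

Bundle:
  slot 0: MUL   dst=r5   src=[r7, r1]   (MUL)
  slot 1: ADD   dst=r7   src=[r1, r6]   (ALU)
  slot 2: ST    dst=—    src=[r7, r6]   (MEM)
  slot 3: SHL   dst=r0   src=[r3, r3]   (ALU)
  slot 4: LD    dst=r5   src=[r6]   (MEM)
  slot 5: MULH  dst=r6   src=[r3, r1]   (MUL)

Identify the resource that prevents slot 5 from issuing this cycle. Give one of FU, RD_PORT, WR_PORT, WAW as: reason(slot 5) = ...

(0) want 1×MUL +2rd +1wr — yes → AL1|MU1|ME1|BR1|rd2|wr3
(1) want 1×ALU +2rd +1wr — yes → AL0|MU1|ME1|BR1|rd0|wr2
(2) want 1×MEM +2rd +0wr — RD_PORT → AL0|MU1|ME1|BR1|rd0|wr2
(3) want 1×ALU +1rd +1wr — FU → AL0|MU1|ME1|BR1|rd0|wr2
(4) want 1×MEM +1rd +1wr — RD_PORT → AL0|MU1|ME1|BR1|rd0|wr2
(5) want 1×MUL +2rd +1wr — RD_PORT → AL0|MU1|ME1|BR1|rd0|wr2

reason(slot 5) = RD_PORT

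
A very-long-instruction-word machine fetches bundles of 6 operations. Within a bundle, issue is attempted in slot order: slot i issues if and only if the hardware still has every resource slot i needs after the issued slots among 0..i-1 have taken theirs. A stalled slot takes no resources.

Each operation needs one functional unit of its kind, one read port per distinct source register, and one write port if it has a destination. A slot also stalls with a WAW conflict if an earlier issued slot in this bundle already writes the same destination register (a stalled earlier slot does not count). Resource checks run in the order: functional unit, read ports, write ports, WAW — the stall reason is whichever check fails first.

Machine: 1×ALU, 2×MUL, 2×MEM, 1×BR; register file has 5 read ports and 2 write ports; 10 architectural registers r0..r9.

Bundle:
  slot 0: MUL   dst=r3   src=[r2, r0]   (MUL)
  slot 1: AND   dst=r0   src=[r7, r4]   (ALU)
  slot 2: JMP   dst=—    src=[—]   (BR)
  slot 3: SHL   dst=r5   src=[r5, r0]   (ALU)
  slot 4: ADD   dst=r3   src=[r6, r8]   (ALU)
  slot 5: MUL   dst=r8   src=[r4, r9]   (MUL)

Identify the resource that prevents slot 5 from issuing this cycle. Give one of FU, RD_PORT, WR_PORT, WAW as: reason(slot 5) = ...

(0) want 1×MUL +2rd +1wr — yes → AL1|MU1|ME2|BR1|rd3|wr1
(1) want 1×ALU +2rd +1wr — yes → AL0|MU1|ME2|BR1|rd1|wr0
(2) want 1×BR +0rd +0wr — yes → AL0|MU1|ME2|BR0|rd1|wr0
(3) want 1×ALU +2rd +1wr — FU → AL0|MU1|ME2|BR0|rd1|wr0
(4) want 1×ALU +2rd +1wr — FU → AL0|MU1|ME2|BR0|rd1|wr0
(5) want 1×MUL +2rd +1wr — RD_PORT → AL0|MU1|ME2|BR0|rd1|wr0

reason(slot 5) = RD_PORT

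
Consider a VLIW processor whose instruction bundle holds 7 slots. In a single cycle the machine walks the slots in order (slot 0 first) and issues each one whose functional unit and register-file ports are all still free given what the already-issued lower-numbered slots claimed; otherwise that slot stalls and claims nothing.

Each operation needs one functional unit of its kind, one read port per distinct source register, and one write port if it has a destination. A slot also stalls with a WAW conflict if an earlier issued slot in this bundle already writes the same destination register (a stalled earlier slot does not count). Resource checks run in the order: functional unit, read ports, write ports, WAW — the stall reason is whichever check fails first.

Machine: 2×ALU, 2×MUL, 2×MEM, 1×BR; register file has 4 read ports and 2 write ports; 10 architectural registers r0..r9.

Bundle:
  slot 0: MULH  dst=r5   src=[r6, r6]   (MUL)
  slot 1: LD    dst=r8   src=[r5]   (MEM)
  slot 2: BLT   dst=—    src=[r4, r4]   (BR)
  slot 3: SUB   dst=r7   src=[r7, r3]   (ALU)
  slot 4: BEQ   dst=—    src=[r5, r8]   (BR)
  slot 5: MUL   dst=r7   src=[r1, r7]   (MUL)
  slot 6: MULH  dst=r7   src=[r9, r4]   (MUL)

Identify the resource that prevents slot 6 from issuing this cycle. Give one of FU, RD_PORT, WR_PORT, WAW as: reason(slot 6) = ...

(0) want 1×MUL +1rd +1wr — yes → AL2|MU1|ME2|BR1|rd3|wr1
(1) want 1×MEM +1rd +1wr — yes → AL2|MU1|ME1|BR1|rd2|wr0
(2) want 1×BR +1rd +0wr — yes → AL2|MU1|ME1|BR0|rd1|wr0
(3) want 1×ALU +2rd +1wr — RD_PORT → AL2|MU1|ME1|BR0|rd1|wr0
(4) want 1×BR +2rd +0wr — FU → AL2|MU1|ME1|BR0|rd1|wr0
(5) want 1×MUL +2rd +1wr — RD_PORT → AL2|MU1|ME1|BR0|rd1|wr0
(6) want 1×MUL +2rd +1wr — RD_PORT → AL2|MU1|ME1|BR0|rd1|wr0

reason(slot 6) = RD_PORT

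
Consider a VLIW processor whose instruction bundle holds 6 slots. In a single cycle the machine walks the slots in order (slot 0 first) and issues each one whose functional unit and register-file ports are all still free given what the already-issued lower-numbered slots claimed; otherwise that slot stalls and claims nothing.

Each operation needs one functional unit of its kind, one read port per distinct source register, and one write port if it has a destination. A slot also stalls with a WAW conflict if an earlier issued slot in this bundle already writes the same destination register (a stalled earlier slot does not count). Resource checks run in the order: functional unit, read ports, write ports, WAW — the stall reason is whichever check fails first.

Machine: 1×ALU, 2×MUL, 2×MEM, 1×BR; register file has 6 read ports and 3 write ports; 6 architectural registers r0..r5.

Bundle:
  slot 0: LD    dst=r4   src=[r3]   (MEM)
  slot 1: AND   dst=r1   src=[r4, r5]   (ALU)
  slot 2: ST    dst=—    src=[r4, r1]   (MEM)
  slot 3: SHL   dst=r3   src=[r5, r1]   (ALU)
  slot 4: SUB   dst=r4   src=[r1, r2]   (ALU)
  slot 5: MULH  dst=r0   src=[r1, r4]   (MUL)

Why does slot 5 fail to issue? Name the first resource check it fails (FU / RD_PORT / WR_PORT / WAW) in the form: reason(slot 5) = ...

  0. MEM→r4 ⇒ go  {1A/2Mu/1Ld/1B | 5r 2w}
  1. ALU→r1 ⇒ go  {0A/2Mu/1Ld/1B | 3r 1w}
  2. MEM ⇒ go  {0A/2Mu/0Ld/1B | 1r 1w}
  3. ALU→r3 ⇒ no(FU)  {0A/2Mu/0Ld/1B | 1r 1w}
  4. ALU→r4 ⇒ no(FU)  {0A/2Mu/0Ld/1B | 1r 1w}
  5. MUL→r0 ⇒ no(RD_PORT)  {0A/2Mu/0Ld/1B | 1r 1w}

reason(slot 5) = RD_PORT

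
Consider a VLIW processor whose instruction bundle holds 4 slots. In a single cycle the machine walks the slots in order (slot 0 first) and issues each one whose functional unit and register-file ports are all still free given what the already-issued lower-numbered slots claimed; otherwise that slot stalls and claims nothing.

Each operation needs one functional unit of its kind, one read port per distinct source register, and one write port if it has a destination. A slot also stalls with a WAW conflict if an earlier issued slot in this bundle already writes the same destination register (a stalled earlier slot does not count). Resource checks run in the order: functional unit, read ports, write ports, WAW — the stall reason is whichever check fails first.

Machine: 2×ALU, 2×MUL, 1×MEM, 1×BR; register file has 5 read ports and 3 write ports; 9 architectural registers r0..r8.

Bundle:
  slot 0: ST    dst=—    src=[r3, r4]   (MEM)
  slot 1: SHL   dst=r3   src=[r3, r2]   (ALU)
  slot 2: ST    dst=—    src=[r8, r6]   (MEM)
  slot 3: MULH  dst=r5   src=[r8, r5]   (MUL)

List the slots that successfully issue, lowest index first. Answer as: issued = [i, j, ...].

#0 MEM src=r3,r4 dispatched  <A:2 Mu:2 Ld:0 B:1 rd:3 wr:3>
#1 ALU src=r3,r2 dispatched  <A:1 Mu:2 Ld:0 B:1 rd:1 wr:2>
#2 MEM src=r8,r6 held:FU  <A:1 Mu:2 Ld:0 B:1 rd:1 wr:2>
#3 MUL src=r8,r5 held:RD_PORT  <A:1 Mu:2 Ld:0 B:1 rd:1 wr:2>

issued = [0, 1]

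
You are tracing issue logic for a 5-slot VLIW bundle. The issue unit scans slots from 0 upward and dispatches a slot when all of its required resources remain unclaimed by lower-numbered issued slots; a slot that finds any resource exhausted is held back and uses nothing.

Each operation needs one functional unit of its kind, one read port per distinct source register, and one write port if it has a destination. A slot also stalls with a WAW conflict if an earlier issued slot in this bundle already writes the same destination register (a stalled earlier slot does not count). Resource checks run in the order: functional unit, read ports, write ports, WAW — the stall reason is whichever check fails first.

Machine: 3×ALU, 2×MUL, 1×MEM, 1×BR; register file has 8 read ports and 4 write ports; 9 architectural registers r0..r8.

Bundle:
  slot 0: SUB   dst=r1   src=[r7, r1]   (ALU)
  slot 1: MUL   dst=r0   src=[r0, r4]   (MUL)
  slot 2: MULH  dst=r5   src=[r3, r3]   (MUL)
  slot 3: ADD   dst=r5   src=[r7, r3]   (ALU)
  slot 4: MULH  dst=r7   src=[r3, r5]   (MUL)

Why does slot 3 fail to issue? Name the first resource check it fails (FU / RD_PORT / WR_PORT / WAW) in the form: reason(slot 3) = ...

slot 0 (ALU): ISSUE — free A2,Mu2,Ld1,B1 rp6 wp3
slot 1 (MUL): ISSUE — free A2,Mu1,Ld1,B1 rp4 wp2
slot 2 (MUL): ISSUE — free A2,Mu0,Ld1,B1 rp3 wp1
slot 3 (ALU): stall WAW — free A2,Mu0,Ld1,B1 rp3 wp1
slot 4 (MUL): stall FU — free A2,Mu0,Ld1,B1 rp3 wp1

reason(slot 3) = WAW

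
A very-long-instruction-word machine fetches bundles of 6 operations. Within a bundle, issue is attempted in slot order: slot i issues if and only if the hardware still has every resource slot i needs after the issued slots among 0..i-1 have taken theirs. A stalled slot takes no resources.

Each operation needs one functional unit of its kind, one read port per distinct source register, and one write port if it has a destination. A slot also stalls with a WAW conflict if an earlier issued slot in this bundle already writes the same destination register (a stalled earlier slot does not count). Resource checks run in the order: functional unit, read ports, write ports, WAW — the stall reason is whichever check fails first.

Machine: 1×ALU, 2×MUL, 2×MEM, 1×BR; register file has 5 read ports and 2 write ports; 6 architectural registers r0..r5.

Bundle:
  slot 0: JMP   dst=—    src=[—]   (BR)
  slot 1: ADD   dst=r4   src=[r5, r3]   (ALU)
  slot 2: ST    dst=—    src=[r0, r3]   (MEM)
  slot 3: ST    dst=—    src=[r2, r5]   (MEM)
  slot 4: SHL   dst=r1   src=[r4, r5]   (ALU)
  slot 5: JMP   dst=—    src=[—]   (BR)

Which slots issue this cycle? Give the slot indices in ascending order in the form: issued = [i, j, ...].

[0] BR needs rd=0 wr=0: ok; after: ALU=1 MUL=2 MEM=2 BR=0, R=5, W=2
[1] ALU needs rd=2 wr=1: ok; after: ALU=0 MUL=2 MEM=2 BR=0, R=3, W=1
[2] MEM needs rd=2 wr=0: ok; after: ALU=0 MUL=2 MEM=1 BR=0, R=1, W=1
[3] MEM needs rd=2 wr=0: RD_PORT; after: ALU=0 MUL=2 MEM=1 BR=0, R=1, W=1
[4] ALU needs rd=2 wr=1: FU; after: ALU=0 MUL=2 MEM=1 BR=0, R=1, W=1
[5] BR needs rd=0 wr=0: FU; after: ALU=0 MUL=2 MEM=1 BR=0, R=1, W=1

issued = [0, 1, 2]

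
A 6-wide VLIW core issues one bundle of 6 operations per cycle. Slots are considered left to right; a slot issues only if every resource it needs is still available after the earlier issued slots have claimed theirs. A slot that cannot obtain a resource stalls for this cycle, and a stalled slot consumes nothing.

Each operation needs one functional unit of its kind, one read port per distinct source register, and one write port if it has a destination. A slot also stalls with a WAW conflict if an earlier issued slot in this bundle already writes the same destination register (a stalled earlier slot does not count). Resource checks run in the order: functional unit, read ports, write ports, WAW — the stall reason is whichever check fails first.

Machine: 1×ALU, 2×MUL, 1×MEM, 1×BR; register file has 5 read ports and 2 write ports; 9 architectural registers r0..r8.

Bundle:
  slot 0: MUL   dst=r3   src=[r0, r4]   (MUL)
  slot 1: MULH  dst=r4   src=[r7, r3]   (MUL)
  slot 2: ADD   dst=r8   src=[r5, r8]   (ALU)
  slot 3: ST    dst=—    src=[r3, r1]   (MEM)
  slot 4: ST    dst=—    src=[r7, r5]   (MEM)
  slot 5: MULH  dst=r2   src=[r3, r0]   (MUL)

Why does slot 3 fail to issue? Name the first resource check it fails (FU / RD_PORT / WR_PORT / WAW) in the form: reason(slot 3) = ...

[0] MUL needs rd=2 wr=1: ok; after: ALU=1 MUL=1 MEM=1 BR=1, R=3, W=1
[1] MUL needs rd=2 wr=1: ok; after: ALU=1 MUL=0 MEM=1 BR=1, R=1, W=0
[2] ALU needs rd=2 wr=1: RD_PORT; after: ALU=1 MUL=0 MEM=1 BR=1, R=1, W=0
[3] MEM needs rd=2 wr=0: RD_PORT; after: ALU=1 MUL=0 MEM=1 BR=1, R=1, W=0
[4] MEM needs rd=2 wr=0: RD_PORT; after: ALU=1 MUL=0 MEM=1 BR=1, R=1, W=0
[5] MUL needs rd=2 wr=1: FU; after: ALU=1 MUL=0 MEM=1 BR=1, R=1, W=0

reason(slot 3) = RD_PORT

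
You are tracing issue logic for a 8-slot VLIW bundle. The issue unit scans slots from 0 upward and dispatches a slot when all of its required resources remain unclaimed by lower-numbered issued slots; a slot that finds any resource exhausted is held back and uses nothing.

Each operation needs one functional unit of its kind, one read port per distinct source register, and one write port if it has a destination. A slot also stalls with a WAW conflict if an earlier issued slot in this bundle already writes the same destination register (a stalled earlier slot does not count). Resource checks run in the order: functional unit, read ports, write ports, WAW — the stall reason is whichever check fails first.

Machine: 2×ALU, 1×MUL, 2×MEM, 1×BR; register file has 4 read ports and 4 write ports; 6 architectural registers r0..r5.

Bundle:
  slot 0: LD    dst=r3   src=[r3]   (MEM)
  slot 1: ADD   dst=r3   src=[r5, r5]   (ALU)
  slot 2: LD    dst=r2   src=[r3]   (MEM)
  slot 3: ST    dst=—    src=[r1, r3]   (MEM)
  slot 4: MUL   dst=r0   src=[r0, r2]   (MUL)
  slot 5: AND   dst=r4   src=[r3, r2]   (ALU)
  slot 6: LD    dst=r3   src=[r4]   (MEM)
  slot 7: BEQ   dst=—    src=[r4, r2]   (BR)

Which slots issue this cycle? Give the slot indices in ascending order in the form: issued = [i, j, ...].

  0. MEM→r3 ⇒ go  {2A/1Mu/1Ld/1B | 3r 3w}
  1. ALU→r3 ⇒ no(WAW)  {2A/1Mu/1Ld/1B | 3r 3w}
  2. MEM→r2 ⇒ go  {2A/1Mu/0Ld/1B | 2r 2w}
  3. MEM ⇒ no(FU)  {2A/1Mu/0Ld/1B | 2r 2w}
  4. MUL→r0 ⇒ go  {2A/0Mu/0Ld/1B | 0r 1w}
  5. ALU→r4 ⇒ no(RD_PORT)  {2A/0Mu/0Ld/1B | 0r 1w}
  6. MEM→r3 ⇒ no(FU)  {2A/0Mu/0Ld/1B | 0r 1w}
  7. BR ⇒ no(RD_PORT)  {2A/0Mu/0Ld/1B | 0r 1w}

issued = [0, 2, 4]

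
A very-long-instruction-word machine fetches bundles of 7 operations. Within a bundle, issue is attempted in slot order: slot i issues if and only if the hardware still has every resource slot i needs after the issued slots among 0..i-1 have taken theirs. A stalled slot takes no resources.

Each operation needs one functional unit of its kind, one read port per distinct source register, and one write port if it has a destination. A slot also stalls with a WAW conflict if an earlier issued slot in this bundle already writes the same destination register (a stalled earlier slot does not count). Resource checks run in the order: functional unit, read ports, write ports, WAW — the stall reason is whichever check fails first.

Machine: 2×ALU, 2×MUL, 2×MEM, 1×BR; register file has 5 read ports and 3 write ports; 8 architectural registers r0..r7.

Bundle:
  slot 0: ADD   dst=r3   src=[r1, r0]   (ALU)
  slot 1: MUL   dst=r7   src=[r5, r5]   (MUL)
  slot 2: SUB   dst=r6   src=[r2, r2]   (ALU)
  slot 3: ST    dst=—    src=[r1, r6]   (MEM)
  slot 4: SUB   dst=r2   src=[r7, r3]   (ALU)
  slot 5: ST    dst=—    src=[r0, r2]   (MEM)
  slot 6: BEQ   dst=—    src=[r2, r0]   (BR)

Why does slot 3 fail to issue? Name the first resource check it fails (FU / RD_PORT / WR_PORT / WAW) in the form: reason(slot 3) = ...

reason(slot 3) = RD_PORT

slot 0 (ALU): ISSUE — free A1,Mu2,Ld2,B1 rp3 wp2
slot 1 (MUL): ISSUE — free A1,Mu1,Ld2,B1 rp2 wp1
slot 2 (ALU): ISSUE — free A0,Mu1,Ld2,B1 rp1 wp0
slot 3 (MEM): stall RD_PORT — free A0,Mu1,Ld2,B1 rp1 wp0
slot 4 (ALU): stall FU — free A0,Mu1,Ld2,B1 rp1 wp0
slot 5 (MEM): stall RD_PORT — free A0,Mu1,Ld2,B1 rp1 wp0
slot 6 (BR): stall RD_PORT — free A0,Mu1,Ld2,B1 rp1 wp0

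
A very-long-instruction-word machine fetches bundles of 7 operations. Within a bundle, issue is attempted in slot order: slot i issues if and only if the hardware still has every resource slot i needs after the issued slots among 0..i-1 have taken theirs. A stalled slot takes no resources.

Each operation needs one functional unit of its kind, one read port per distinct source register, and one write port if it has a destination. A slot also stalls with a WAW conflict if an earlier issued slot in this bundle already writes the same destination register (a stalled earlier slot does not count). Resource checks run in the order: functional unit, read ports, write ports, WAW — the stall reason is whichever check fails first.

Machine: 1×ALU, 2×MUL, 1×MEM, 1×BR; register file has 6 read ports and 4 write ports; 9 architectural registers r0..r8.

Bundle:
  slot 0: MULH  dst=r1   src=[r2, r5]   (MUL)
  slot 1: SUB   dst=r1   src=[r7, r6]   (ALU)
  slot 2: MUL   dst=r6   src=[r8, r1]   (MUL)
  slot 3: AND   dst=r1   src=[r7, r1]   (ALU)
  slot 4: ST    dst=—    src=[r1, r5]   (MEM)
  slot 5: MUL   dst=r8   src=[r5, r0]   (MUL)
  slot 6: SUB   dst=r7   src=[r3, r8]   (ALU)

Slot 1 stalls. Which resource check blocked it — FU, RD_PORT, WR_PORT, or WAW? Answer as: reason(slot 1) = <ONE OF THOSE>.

#0 MUL src=r2,r5 dispatched  <A:1 Mu:1 Ld:1 B:1 rd:4 wr:3>
#1 ALU src=r7,r6 held:WAW  <A:1 Mu:1 Ld:1 B:1 rd:4 wr:3>
#2 MUL src=r8,r1 dispatched  <A:1 Mu:0 Ld:1 B:1 rd:2 wr:2>
#3 ALU src=r7,r1 held:WAW  <A:1 Mu:0 Ld:1 B:1 rd:2 wr:2>
#4 MEM src=r1,r5 dispatched  <A:1 Mu:0 Ld:0 B:1 rd:0 wr:2>
#5 MUL src=r5,r0 held:FU  <A:1 Mu:0 Ld:0 B:1 rd:0 wr:2>
#6 ALU src=r3,r8 held:RD_PORT  <A:1 Mu:0 Ld:0 B:1 rd:0 wr:2>

reason(slot 1) = WAW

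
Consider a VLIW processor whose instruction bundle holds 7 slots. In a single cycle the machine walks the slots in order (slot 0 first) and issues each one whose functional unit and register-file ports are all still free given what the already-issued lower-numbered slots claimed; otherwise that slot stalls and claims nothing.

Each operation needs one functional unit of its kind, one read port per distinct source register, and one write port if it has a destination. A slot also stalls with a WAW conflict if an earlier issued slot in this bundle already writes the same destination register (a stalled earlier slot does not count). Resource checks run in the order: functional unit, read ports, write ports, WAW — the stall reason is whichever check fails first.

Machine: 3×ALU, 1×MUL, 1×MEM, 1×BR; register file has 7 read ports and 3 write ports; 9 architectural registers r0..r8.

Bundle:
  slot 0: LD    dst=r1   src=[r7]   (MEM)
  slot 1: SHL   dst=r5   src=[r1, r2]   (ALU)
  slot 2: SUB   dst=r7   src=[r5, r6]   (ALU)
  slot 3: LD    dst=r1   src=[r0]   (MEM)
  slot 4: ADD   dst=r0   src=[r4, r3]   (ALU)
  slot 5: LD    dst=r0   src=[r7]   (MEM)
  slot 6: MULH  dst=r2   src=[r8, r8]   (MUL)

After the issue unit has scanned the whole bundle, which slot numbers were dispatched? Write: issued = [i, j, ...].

issued = [0, 1, 2]

#0 MEM src=r7 dispatched  <A:3 Mu:1 Ld:0 B:1 rd:6 wr:2>
#1 ALU src=r1,r2 dispatched  <A:2 Mu:1 Ld:0 B:1 rd:4 wr:1>
#2 ALU src=r5,r6 dispatched  <A:1 Mu:1 Ld:0 B:1 rd:2 wr:0>
#3 MEM src=r0 held:FU  <A:1 Mu:1 Ld:0 B:1 rd:2 wr:0>
#4 ALU src=r4,r3 held:WR_PORT  <A:1 Mu:1 Ld:0 B:1 rd:2 wr:0>
#5 MEM src=r7 held:FU  <A:1 Mu:1 Ld:0 B:1 rd:2 wr:0>
#6 MUL src=r8,r8 held:WR_PORT  <A:1 Mu:1 Ld:0 B:1 rd:2 wr:0>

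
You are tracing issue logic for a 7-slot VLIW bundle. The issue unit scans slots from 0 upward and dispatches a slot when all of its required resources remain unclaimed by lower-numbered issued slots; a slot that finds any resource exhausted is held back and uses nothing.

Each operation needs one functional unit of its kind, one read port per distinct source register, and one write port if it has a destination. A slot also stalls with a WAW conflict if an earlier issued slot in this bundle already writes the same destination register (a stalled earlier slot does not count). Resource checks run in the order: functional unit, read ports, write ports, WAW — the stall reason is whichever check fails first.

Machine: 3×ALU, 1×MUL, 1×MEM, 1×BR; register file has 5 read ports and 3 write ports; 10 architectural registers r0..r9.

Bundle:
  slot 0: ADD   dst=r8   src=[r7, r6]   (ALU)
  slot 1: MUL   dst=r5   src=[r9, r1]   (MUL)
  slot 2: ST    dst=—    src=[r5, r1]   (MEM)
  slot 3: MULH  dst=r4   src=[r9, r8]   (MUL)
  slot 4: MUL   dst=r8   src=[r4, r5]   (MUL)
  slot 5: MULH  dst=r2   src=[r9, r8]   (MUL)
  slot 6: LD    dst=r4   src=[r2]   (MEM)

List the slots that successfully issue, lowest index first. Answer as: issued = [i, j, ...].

issued = [0, 1, 6]

  0. ALU→r8 ⇒ go  {2A/1Mu/1Ld/1B | 3r 2w}
  1. MUL→r5 ⇒ go  {2A/0Mu/1Ld/1B | 1r 1w}
  2. MEM ⇒ no(RD_PORT)  {2A/0Mu/1Ld/1B | 1r 1w}
  3. MUL→r4 ⇒ no(FU)  {2A/0Mu/1Ld/1B | 1r 1w}
  4. MUL→r8 ⇒ no(FU)  {2A/0Mu/1Ld/1B | 1r 1w}
  5. MUL→r2 ⇒ no(FU)  {2A/0Mu/1Ld/1B | 1r 1w}
  6. MEM→r4 ⇒ go  {2A/0Mu/0Ld/1B | 0r 0w}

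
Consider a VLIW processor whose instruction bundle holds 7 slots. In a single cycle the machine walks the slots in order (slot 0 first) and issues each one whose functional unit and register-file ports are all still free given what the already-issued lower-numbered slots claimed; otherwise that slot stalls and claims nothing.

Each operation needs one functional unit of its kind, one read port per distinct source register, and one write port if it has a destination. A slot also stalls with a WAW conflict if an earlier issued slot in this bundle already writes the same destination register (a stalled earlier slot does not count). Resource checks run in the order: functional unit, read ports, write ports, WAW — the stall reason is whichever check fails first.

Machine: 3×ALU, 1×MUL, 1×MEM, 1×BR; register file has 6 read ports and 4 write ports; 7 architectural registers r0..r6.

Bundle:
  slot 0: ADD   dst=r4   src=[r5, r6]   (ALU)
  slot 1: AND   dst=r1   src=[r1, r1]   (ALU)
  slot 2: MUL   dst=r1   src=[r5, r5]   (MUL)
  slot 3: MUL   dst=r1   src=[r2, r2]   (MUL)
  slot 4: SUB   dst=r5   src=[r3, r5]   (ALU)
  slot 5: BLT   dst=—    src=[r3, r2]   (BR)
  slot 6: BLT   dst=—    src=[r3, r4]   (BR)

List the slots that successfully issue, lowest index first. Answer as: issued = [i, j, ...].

(0) want 1×ALU +2rd +1wr — yes → AL2|MU1|ME1|BR1|rd4|wr3
(1) want 1×ALU +1rd +1wr — yes → AL1|MU1|ME1|BR1|rd3|wr2
(2) want 1×MUL +1rd +1wr — WAW → AL1|MU1|ME1|BR1|rd3|wr2
(3) want 1×MUL +1rd +1wr — WAW → AL1|MU1|ME1|BR1|rd3|wr2
(4) want 1×ALU +2rd +1wr — yes → AL0|MU1|ME1|BR1|rd1|wr1
(5) want 1×BR +2rd +0wr — RD_PORT → AL0|MU1|ME1|BR1|rd1|wr1
(6) want 1×BR +2rd +0wr — RD_PORT → AL0|MU1|ME1|BR1|rd1|wr1

issued = [0, 1, 4]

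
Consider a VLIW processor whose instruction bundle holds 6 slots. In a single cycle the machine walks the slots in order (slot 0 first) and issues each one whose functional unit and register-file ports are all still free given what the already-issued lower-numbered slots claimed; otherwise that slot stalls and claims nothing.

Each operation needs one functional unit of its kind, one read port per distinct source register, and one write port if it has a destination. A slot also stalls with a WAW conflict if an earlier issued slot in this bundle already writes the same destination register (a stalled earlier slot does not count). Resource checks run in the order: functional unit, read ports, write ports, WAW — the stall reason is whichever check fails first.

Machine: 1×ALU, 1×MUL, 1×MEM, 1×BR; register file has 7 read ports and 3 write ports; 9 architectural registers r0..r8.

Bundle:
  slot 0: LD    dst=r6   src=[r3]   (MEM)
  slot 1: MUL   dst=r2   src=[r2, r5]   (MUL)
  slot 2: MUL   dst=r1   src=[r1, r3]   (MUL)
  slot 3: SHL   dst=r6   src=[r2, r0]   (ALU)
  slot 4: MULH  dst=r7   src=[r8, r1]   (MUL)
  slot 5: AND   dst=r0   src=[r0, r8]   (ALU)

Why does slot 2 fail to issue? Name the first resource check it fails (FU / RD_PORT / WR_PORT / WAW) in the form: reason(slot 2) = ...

reason(slot 2) = FU

slot 0 (MEM): ISSUE — free A1,Mu1,Ld0,B1 rp6 wp2
slot 1 (MUL): ISSUE — free A1,Mu0,Ld0,B1 rp4 wp1
slot 2 (MUL): stall FU — free A1,Mu0,Ld0,B1 rp4 wp1
slot 3 (ALU): stall WAW — free A1,Mu0,Ld0,B1 rp4 wp1
slot 4 (MUL): stall FU — free A1,Mu0,Ld0,B1 rp4 wp1
slot 5 (ALU): ISSUE — free A0,Mu0,Ld0,B1 rp2 wp0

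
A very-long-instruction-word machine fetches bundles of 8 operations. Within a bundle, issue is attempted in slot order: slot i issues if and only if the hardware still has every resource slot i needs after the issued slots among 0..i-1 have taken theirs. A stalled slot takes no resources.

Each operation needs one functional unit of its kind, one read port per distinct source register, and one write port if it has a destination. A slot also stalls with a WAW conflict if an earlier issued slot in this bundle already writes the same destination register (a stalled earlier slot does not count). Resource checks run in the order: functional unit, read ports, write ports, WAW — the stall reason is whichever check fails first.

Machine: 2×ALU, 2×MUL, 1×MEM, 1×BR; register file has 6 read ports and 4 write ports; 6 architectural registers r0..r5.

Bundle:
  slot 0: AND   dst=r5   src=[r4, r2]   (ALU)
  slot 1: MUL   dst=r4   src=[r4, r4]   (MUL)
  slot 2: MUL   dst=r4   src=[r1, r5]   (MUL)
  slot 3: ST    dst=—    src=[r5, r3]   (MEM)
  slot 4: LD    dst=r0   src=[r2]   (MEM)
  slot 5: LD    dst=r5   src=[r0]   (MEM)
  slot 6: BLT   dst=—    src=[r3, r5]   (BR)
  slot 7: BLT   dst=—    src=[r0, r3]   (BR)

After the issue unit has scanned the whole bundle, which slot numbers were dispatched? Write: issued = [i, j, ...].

issued = [0, 1, 3]

[0] ALU needs rd=2 wr=1: ok; after: ALU=1 MUL=2 MEM=1 BR=1, R=4, W=3
[1] MUL needs rd=1 wr=1: ok; after: ALU=1 MUL=1 MEM=1 BR=1, R=3, W=2
[2] MUL needs rd=2 wr=1: WAW; after: ALU=1 MUL=1 MEM=1 BR=1, R=3, W=2
[3] MEM needs rd=2 wr=0: ok; after: ALU=1 MUL=1 MEM=0 BR=1, R=1, W=2
[4] MEM needs rd=1 wr=1: FU; after: ALU=1 MUL=1 MEM=0 BR=1, R=1, W=2
[5] MEM needs rd=1 wr=1: FU; after: ALU=1 MUL=1 MEM=0 BR=1, R=1, W=2
[6] BR needs rd=2 wr=0: RD_PORT; after: ALU=1 MUL=1 MEM=0 BR=1, R=1, W=2
[7] BR needs rd=2 wr=0: RD_PORT; after: ALU=1 MUL=1 MEM=0 BR=1, R=1, W=2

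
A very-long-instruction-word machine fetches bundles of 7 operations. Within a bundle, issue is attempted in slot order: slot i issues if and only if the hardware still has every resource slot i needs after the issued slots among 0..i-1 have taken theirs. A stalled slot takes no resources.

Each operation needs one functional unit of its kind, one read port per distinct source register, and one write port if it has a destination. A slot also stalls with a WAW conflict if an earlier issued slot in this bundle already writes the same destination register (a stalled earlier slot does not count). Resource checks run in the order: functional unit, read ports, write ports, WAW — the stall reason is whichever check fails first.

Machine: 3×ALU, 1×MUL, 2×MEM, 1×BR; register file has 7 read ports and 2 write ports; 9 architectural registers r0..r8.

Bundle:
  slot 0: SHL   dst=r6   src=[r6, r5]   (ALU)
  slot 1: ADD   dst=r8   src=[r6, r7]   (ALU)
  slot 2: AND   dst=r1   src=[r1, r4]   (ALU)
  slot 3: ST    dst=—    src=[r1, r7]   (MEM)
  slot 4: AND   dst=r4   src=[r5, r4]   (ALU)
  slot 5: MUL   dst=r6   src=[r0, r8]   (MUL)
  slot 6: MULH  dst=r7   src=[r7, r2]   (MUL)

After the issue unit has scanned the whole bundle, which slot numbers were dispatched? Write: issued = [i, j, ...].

#0 ALU src=r6,r5 dispatched  <A:2 Mu:1 Ld:2 B:1 rd:5 wr:1>
#1 ALU src=r6,r7 dispatched  <A:1 Mu:1 Ld:2 B:1 rd:3 wr:0>
#2 ALU src=r1,r4 held:WR_PORT  <A:1 Mu:1 Ld:2 B:1 rd:3 wr:0>
#3 MEM src=r1,r7 dispatched  <A:1 Mu:1 Ld:1 B:1 rd:1 wr:0>
#4 ALU src=r5,r4 held:RD_PORT  <A:1 Mu:1 Ld:1 B:1 rd:1 wr:0>
#5 MUL src=r0,r8 held:RD_PORT  <A:1 Mu:1 Ld:1 B:1 rd:1 wr:0>
#6 MUL src=r7,r2 held:RD_PORT  <A:1 Mu:1 Ld:1 B:1 rd:1 wr:0>

issued = [0, 1, 3]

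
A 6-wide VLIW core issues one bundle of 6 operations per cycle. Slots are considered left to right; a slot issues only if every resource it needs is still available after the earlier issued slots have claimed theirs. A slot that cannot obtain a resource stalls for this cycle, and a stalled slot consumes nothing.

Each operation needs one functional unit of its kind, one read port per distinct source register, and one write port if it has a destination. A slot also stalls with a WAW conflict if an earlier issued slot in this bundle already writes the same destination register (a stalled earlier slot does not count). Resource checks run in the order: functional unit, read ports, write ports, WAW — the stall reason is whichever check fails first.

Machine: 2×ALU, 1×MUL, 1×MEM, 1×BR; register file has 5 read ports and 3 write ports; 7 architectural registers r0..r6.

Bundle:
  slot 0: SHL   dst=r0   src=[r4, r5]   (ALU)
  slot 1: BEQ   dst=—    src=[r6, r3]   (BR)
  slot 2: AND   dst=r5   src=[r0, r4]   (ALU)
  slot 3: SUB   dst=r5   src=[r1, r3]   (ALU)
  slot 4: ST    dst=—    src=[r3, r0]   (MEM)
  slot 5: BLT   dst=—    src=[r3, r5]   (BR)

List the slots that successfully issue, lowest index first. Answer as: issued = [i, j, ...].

issued = [0, 1]

#0 ALU src=r4,r5 dispatched  <A:1 Mu:1 Ld:1 B:1 rd:3 wr:2>
#1 BR src=r6,r3 dispatched  <A:1 Mu:1 Ld:1 B:0 rd:1 wr:2>
#2 ALU src=r0,r4 held:RD_PORT  <A:1 Mu:1 Ld:1 B:0 rd:1 wr:2>
#3 ALU src=r1,r3 held:RD_PORT  <A:1 Mu:1 Ld:1 B:0 rd:1 wr:2>
#4 MEM src=r3,r0 held:RD_PORT  <A:1 Mu:1 Ld:1 B:0 rd:1 wr:2>
#5 BR src=r3,r5 held:FU  <A:1 Mu:1 Ld:1 B:0 rd:1 wr:2>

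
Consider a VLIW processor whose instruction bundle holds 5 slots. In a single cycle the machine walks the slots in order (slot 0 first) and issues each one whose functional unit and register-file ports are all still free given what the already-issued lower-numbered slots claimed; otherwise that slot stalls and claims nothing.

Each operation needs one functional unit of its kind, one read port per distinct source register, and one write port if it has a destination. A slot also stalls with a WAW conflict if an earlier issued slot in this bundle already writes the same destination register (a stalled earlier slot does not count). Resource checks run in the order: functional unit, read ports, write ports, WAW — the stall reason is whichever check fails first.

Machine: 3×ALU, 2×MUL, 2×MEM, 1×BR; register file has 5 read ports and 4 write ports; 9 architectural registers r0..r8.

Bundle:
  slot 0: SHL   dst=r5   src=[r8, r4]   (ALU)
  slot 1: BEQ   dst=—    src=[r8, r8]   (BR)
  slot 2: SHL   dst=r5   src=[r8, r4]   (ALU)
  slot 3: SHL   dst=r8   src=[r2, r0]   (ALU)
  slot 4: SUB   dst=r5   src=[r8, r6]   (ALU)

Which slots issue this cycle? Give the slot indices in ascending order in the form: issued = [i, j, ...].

(0) want 1×ALU +2rd +1wr — yes → AL2|MU2|ME2|BR1|rd3|wr3
(1) want 1×BR +1rd +0wr — yes → AL2|MU2|ME2|BR0|rd2|wr3
(2) want 1×ALU +2rd +1wr — WAW → AL2|MU2|ME2|BR0|rd2|wr3
(3) want 1×ALU +2rd +1wr — yes → AL1|MU2|ME2|BR0|rd0|wr2
(4) want 1×ALU +2rd +1wr — RD_PORT → AL1|MU2|ME2|BR0|rd0|wr2

issued = [0, 1, 3]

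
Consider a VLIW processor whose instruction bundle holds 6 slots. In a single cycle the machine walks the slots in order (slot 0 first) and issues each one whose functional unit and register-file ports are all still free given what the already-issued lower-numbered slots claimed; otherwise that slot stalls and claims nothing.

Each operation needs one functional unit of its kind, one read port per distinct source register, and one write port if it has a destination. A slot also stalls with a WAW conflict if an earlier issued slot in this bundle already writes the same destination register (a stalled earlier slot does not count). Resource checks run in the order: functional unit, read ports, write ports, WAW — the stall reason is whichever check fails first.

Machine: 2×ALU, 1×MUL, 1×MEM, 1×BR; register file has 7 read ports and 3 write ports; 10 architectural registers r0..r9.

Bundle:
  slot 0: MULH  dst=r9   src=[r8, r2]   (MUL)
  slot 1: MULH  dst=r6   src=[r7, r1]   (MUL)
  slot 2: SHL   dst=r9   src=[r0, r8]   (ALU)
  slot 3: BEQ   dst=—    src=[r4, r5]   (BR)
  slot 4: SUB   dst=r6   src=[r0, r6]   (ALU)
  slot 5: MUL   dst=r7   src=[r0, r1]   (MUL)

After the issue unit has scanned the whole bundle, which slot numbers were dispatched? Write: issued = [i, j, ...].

issued = [0, 3, 4]

  0. MUL→r9 ⇒ go  {2A/0Mu/1Ld/1B | 5r 2w}
  1. MUL→r6 ⇒ no(FU)  {2A/0Mu/1Ld/1B | 5r 2w}
  2. ALU→r9 ⇒ no(WAW)  {2A/0Mu/1Ld/1B | 5r 2w}
  3. BR ⇒ go  {2A/0Mu/1Ld/0B | 3r 2w}
  4. ALU→r6 ⇒ go  {1A/0Mu/1Ld/0B | 1r 1w}
  5. MUL→r7 ⇒ no(FU)  {1A/0Mu/1Ld/0B | 1r 1w}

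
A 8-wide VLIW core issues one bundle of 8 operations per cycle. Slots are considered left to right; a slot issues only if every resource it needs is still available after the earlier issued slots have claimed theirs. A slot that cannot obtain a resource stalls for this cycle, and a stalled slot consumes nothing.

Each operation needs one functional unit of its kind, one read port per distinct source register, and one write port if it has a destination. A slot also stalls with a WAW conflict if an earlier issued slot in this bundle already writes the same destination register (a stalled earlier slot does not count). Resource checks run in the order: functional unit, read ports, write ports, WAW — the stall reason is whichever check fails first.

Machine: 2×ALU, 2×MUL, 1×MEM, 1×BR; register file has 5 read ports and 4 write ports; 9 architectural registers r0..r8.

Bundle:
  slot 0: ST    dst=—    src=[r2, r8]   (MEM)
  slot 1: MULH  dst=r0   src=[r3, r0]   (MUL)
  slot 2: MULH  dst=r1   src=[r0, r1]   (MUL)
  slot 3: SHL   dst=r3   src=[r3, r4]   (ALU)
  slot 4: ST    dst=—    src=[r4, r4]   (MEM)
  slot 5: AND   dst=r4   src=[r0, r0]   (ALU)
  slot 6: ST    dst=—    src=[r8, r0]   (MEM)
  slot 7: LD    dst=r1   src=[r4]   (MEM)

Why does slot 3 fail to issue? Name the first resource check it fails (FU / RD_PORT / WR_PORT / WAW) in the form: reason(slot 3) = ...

slot 0 (MEM): ISSUE — free A2,Mu2,Ld0,B1 rp3 wp4
slot 1 (MUL): ISSUE — free A2,Mu1,Ld0,B1 rp1 wp3
slot 2 (MUL): stall RD_PORT — free A2,Mu1,Ld0,B1 rp1 wp3
slot 3 (ALU): stall RD_PORT — free A2,Mu1,Ld0,B1 rp1 wp3
slot 4 (MEM): stall FU — free A2,Mu1,Ld0,B1 rp1 wp3
slot 5 (ALU): ISSUE — free A1,Mu1,Ld0,B1 rp0 wp2
slot 6 (MEM): stall FU — free A1,Mu1,Ld0,B1 rp0 wp2
slot 7 (MEM): stall FU — free A1,Mu1,Ld0,B1 rp0 wp2

reason(slot 3) = RD_PORT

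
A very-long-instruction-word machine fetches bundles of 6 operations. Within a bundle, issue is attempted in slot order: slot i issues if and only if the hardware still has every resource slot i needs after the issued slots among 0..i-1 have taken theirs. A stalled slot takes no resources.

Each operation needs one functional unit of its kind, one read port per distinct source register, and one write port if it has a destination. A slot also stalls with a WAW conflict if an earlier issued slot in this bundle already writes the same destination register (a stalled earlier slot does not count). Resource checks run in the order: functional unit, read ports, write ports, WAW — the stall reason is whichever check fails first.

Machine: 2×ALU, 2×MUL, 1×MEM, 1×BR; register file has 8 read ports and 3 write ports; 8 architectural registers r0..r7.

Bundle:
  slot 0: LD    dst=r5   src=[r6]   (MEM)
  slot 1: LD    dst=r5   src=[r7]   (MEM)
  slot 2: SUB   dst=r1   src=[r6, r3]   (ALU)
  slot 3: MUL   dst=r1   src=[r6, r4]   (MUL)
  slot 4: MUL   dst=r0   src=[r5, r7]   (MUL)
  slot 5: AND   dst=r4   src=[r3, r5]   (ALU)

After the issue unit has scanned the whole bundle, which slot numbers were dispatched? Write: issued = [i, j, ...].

  0. MEM→r5 ⇒ go  {2A/2Mu/0Ld/1B | 7r 2w}
  1. MEM→r5 ⇒ no(FU)  {2A/2Mu/0Ld/1B | 7r 2w}
  2. ALU→r1 ⇒ go  {1A/2Mu/0Ld/1B | 5r 1w}
  3. MUL→r1 ⇒ no(WAW)  {1A/2Mu/0Ld/1B | 5r 1w}
  4. MUL→r0 ⇒ go  {1A/1Mu/0Ld/1B | 3r 0w}
  5. ALU→r4 ⇒ no(WR_PORT)  {1A/1Mu/0Ld/1B | 3r 0w}

issued = [0, 2, 4]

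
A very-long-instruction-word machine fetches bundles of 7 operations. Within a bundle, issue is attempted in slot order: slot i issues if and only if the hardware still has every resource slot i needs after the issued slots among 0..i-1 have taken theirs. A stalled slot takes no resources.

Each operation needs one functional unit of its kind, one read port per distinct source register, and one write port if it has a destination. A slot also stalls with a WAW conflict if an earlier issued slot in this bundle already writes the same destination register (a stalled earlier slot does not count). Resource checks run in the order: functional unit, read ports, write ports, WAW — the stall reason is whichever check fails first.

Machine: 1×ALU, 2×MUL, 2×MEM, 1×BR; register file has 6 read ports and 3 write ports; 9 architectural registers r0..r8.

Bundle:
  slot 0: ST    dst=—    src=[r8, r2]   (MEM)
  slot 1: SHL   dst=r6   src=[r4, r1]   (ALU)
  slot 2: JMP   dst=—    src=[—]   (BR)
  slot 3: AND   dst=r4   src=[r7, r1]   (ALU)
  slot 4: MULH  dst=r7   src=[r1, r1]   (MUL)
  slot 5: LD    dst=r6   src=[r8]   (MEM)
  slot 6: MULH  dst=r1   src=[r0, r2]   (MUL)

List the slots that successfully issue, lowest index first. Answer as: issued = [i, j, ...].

issued = [0, 1, 2, 4]

(0) want 1×MEM +2rd +0wr — yes → AL1|MU2|ME1|BR1|rd4|wr3
(1) want 1×ALU +2rd +1wr — yes → AL0|MU2|ME1|BR1|rd2|wr2
(2) want 1×BR +0rd +0wr — yes → AL0|MU2|ME1|BR0|rd2|wr2
(3) want 1×ALU +2rd +1wr — FU → AL0|MU2|ME1|BR0|rd2|wr2
(4) want 1×MUL +1rd +1wr — yes → AL0|MU1|ME1|BR0|rd1|wr1
(5) want 1×MEM +1rd +1wr — WAW → AL0|MU1|ME1|BR0|rd1|wr1
(6) want 1×MUL +2rd +1wr — RD_PORT → AL0|MU1|ME1|BR0|rd1|wr1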